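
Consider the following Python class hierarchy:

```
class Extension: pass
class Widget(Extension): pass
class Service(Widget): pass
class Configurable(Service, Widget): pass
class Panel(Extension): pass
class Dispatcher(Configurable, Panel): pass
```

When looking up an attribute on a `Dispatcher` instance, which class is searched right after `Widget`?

Panel

L[Dispatcher] = Dispatcher + merge(L[Configurable], L[Panel], [Configurable Panel])
  take Configurable:  [Configurable Service Widget Extension object] + [Panel Extension object] + [Configurable Panel]
  take Service:  [Service Widget Extension object] + [Panel Extension object] + [Panel]
  take Widget:  [Widget Extension object] + [Panel Extension object] + [Panel]
  take Panel:  [Extension object] + [Panel Extension object] + [Panel]
  take Extension:  [Extension object] + [Extension object]
  take object:  [object] + [object]
MRO: Dispatcher Configurable Service Widget Panel Extension object
Widget is at position 3; next is Panel.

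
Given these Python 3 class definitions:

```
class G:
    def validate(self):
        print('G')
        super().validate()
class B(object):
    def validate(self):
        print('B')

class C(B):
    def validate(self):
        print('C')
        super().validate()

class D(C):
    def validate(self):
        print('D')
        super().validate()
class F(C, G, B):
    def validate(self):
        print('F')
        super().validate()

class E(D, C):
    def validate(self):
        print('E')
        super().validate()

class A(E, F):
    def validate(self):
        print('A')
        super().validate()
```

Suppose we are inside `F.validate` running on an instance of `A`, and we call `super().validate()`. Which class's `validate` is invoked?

L[A] = A + merge(L[E], L[F], [E F])
  take E:  [E D C B object] + [F C G B object] + [E F]
  take D:  [D C B object] + [F C G B object] + [F]
  take F:  [C B object] + [F C G B object] + [F]
  take C:  [C B object] + [C G B object]
  take G:  [B object] + [G B object]
  take B:  [B object] + [B object]
  take object:  [object] + [object]
MRO: A E D F C G B object
super() in F.validate on a A instance goes to the class after F in A's MRO: C.

C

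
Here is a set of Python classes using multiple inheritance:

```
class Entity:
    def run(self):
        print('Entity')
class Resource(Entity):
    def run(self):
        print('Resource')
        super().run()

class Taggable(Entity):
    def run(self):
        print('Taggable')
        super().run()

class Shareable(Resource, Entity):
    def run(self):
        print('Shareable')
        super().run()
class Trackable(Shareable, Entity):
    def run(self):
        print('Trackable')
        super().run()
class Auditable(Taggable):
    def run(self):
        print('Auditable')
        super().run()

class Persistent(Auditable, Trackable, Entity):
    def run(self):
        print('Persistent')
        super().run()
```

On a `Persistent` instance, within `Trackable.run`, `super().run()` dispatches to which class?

Shareable

L[Persistent] = Persistent + merge(L[Auditable], L[Trackable], L[Entity], [Auditable Trackable Entity])
  take Auditable:  [Auditable Taggable Entity object] + [Trackable Shareable Resource Entity object] + [Entity object] + [Auditable Trackable Entity]
  take Taggable:  [Taggable Entity object] + [Trackable Shareable Resource Entity object] + [Entity object] + [Trackable Entity]
  take Trackable:  [Entity object] + [Trackable Shareable Resource Entity object] + [Entity object] + [Trackable Entity]
  take Shareable:  [Entity object] + [Shareable Resource Entity object] + [Entity object] + [Entity]
  take Resource:  [Entity object] + [Resource Entity object] + [Entity object] + [Entity]
  take Entity:  [Entity object] + [Entity object] + [Entity object] + [Entity]
  take object:  [object] + [object] + [object]
MRO: Persistent Auditable Taggable Trackable Shareable Resource Entity object
super() in Trackable.run on a Persistent instance goes to the class after Trackable in Persistent's MRO: Shareable.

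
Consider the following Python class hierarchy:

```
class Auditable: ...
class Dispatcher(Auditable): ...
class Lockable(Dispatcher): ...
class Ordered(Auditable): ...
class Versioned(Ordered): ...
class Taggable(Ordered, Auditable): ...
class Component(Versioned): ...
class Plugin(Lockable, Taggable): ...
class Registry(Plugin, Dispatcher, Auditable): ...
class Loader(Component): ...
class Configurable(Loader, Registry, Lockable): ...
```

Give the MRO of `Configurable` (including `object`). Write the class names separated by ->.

L[Configurable] = Configurable + merge(L[Loader], L[Registry], L[Lockable], [Loader Registry Lockable])
  take Loader:  [Loader Component Versioned Ordered Auditable object] + [Registry Plugin Lockable Dispatcher Taggable Ordered Auditable object] + [Lockable Dispatcher Auditable object] + [Loader Registry Lockable]
  take Component:  [Component Versioned Ordered Auditable object] + [Registry Plugin Lockable Dispatcher Taggable Ordered Auditable object] + [Lockable Dispatcher Auditable object] + [Registry Lockable]
  take Versioned:  [Versioned Ordered Auditable object] + [Registry Plugin Lockable Dispatcher Taggable Ordered Auditable object] + [Lockable Dispatcher Auditable object] + [Registry Lockable]
  take Registry:  [Ordered Auditable object] + [Registry Plugin Lockable Dispatcher Taggable Ordered Auditable object] + [Lockable Dispatcher Auditable object] + [Registry Lockable]
  take Plugin:  [Ordered Auditable object] + [Plugin Lockable Dispatcher Taggable Ordered Auditable object] + [Lockable Dispatcher Auditable object] + [Lockable]
  take Lockable:  [Ordered Auditable object] + [Lockable Dispatcher Taggable Ordered Auditable object] + [Lockable Dispatcher Auditable object] + [Lockable]
  take Dispatcher:  [Ordered Auditable object] + [Dispatcher Taggable Ordered Auditable object] + [Dispatcher Auditable object]
  take Taggable:  [Ordered Auditable object] + [Taggable Ordered Auditable object] + [Auditable object]
  take Ordered:  [Ordered Auditable object] + [Ordered Auditable object] + [Auditable object]
  take Auditable:  [Auditable object] + [Auditable object] + [Auditable object]
  take object:  [object] + [object] + [object]

Configurable -> Loader -> Component -> Versioned -> Registry -> Plugin -> Lockable -> Dispatcher -> Taggable -> Ordered -> Auditable -> object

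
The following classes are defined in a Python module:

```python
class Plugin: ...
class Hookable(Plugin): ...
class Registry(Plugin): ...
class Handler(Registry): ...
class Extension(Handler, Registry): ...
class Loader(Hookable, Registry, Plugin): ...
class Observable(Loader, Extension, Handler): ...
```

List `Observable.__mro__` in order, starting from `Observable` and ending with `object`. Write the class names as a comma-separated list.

L[Observable] = Observable + merge(L[Loader], L[Extension], L[Handler], [Loader Extension Handler])
  take Loader:  [Loader Hookable Registry Plugin object] + [Extension Handler Registry Plugin object] + [Handler Registry Plugin object] + [Loader Extension Handler]
  take Hookable:  [Hookable Registry Plugin object] + [Extension Handler Registry Plugin object] + [Handler Registry Plugin object] + [Extension Handler]
  take Extension:  [Registry Plugin object] + [Extension Handler Registry Plugin object] + [Handler Registry Plugin object] + [Extension Handler]
  take Handler:  [Registry Plugin object] + [Handler Registry Plugin object] + [Handler Registry Plugin object] + [Handler]
  take Registry:  [Registry Plugin object] + [Registry Plugin object] + [Registry Plugin object]
  take Plugin:  [Plugin object] + [Plugin object] + [Plugin object]
  take object:  [object] + [object] + [object]

Observable, Loader, Hookable, Extension, Handler, Registry, Plugin, object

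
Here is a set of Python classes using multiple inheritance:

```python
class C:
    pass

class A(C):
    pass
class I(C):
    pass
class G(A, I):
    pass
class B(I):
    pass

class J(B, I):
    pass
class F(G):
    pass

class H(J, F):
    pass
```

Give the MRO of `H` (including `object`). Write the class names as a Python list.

[H, J, B, F, G, A, I, C, object]

L[H] = H + merge(L[J], L[F], [J F])
  take J:  [J B I C object] + [F G A I C object] + [J F]
  take B:  [B I C object] + [F G A I C object] + [F]
  take F:  [I C object] + [F G A I C object] + [F]
  take G:  [I C object] + [G A I C object]
  take A:  [I C object] + [A I C object]
  take I:  [I C object] + [I C object]
  take C:  [C object] + [C object]
  take object:  [object] + [object]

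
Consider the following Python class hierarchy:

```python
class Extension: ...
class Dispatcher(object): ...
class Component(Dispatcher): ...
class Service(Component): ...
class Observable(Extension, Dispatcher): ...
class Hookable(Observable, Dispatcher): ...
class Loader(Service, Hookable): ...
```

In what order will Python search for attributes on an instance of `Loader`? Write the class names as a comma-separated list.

Loader, Service, Component, Hookable, Observable, Extension, Dispatcher, object

L[Loader] = Loader + merge(L[Service], L[Hookable], [Service Hookable])
  take Service:  [Service Component Dispatcher object] + [Hookable Observable Extension Dispatcher object] + [Service Hookable]
  take Component:  [Component Dispatcher object] + [Hookable Observable Extension Dispatcher object] + [Hookable]
  take Hookable:  [Dispatcher object] + [Hookable Observable Extension Dispatcher object] + [Hookable]
  take Observable:  [Dispatcher object] + [Observable Extension Dispatcher object]
  take Extension:  [Dispatcher object] + [Extension Dispatcher object]
  take Dispatcher:  [Dispatcher object] + [Dispatcher object]
  take object:  [object] + [object]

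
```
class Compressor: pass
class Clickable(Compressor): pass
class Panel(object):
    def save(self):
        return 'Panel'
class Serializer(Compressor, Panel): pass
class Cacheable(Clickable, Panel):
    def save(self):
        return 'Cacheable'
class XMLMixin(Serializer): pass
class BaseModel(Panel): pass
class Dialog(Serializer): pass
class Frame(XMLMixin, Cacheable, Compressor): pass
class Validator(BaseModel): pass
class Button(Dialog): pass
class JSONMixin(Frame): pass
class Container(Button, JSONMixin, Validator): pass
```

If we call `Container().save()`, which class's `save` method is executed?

Cacheable

L[Container] = Container + merge(L[Button], L[JSONMixin], L[Validator], [Button JSONMixin Validator])
  take Button:  [Button Dialog Serializer Compressor Panel object] + [JSONMixin Frame XMLMixin Serializer Cacheable Clickable Compressor Panel object] + [Validator BaseModel Panel object] + [Button JSONMixin Validator]
  take Dialog:  [Dialog Serializer Compressor Panel object] + [JSONMixin Frame XMLMixin Serializer Cacheable Clickable Compressor Panel object] + [Validator BaseModel Panel object] + [JSONMixin Validator]
  take JSONMixin:  [Serializer Compressor Panel object] + [JSONMixin Frame XMLMixin Serializer Cacheable Clickable Compressor Panel object] + [Validator BaseModel Panel object] + [JSONMixin Validator]
  take Frame:  [Serializer Compressor Panel object] + [Frame XMLMixin Serializer Cacheable Clickable Compressor Panel object] + [Validator BaseModel Panel object] + [Validator]
  take XMLMixin:  [Serializer Compressor Panel object] + [XMLMixin Serializer Cacheable Clickable Compressor Panel object] + [Validator BaseModel Panel object] + [Validator]
  take Serializer:  [Serializer Compressor Panel object] + [Serializer Cacheable Clickable Compressor Panel object] + [Validator BaseModel Panel object] + [Validator]
  take Cacheable:  [Compressor Panel object] + [Cacheable Clickable Compressor Panel object] + [Validator BaseModel Panel object] + [Validator]
  take Clickable:  [Compressor Panel object] + [Clickable Compressor Panel object] + [Validator BaseModel Panel object] + [Validator]
  take Compressor:  [Compressor Panel object] + [Compressor Panel object] + [Validator BaseModel Panel object] + [Validator]
  take Validator:  [Panel object] + [Panel object] + [Validator BaseModel Panel object] + [Validator]
  take BaseModel:  [Panel object] + [Panel object] + [BaseModel Panel object]
  take Panel:  [Panel object] + [Panel object] + [Panel object]
  take object:  [object] + [object] + [object]
MRO: Container Button Dialog JSONMixin Frame XMLMixin Serializer Cacheable Clickable Compressor Validator BaseModel Panel object
save is defined in: Cacheable, Panel. First along the MRO is Cacheable.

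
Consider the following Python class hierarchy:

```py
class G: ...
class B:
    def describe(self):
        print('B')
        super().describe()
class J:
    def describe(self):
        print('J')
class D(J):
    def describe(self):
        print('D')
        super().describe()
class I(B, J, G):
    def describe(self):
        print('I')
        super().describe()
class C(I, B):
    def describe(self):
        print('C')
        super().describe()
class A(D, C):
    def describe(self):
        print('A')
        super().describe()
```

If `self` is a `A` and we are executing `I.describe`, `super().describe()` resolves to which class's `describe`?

L[A] = A + merge(L[D], L[C], [D C])
  take D:  [D J object] + [C I B J G object] + [D C]
  take C:  [J object] + [C I B J G object] + [C]
  take I:  [J object] + [I B J G object]
  take B:  [J object] + [B J G object]
  take J:  [J object] + [J G object]
  take G:  [object] + [G object]
  take object:  [object] + [object]
MRO: A D C I B J G object
super() in I.describe on a A instance goes to the class after I in A's MRO: B.

B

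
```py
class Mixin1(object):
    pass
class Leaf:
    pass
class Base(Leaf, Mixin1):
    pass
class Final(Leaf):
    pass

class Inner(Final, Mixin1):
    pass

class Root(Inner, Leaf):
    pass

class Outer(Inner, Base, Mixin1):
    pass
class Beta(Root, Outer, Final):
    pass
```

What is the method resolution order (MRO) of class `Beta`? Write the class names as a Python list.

[Beta, Root, Outer, Inner, Final, Base, Leaf, Mixin1, object]

L[Beta] = Beta + merge(L[Root], L[Outer], L[Final], [Root Outer Final])
  take Root:  [Root Inner Final Leaf Mixin1 object] + [Outer Inner Final Base Leaf Mixin1 object] + [Final Leaf object] + [Root Outer Final]
  take Outer:  [Inner Final Leaf Mixin1 object] + [Outer Inner Final Base Leaf Mixin1 object] + [Final Leaf object] + [Outer Final]
  take Inner:  [Inner Final Leaf Mixin1 object] + [Inner Final Base Leaf Mixin1 object] + [Final Leaf object] + [Final]
  take Final:  [Final Leaf Mixin1 object] + [Final Base Leaf Mixin1 object] + [Final Leaf object] + [Final]
  take Base:  [Leaf Mixin1 object] + [Base Leaf Mixin1 object] + [Leaf object]
  take Leaf:  [Leaf Mixin1 object] + [Leaf Mixin1 object] + [Leaf object]
  take Mixin1:  [Mixin1 object] + [Mixin1 object] + [object]
  take object:  [object] + [object] + [object]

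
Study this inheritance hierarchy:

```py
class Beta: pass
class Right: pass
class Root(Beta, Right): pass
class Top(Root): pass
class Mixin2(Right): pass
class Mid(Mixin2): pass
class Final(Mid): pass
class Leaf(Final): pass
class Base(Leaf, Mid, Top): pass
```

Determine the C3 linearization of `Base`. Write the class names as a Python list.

[Base, Leaf, Final, Mid, Mixin2, Top, Root, Beta, Right, object]

L[Base] = Base + merge(L[Leaf], L[Mid], L[Top], [Leaf Mid Top])
  take Leaf:  [Leaf Final Mid Mixin2 Right object] + [Mid Mixin2 Right object] + [Top Root Beta Right object] + [Leaf Mid Top]
  take Final:  [Final Mid Mixin2 Right object] + [Mid Mixin2 Right object] + [Top Root Beta Right object] + [Mid Top]
  take Mid:  [Mid Mixin2 Right object] + [Mid Mixin2 Right object] + [Top Root Beta Right object] + [Mid Top]
  take Mixin2:  [Mixin2 Right object] + [Mixin2 Right object] + [Top Root Beta Right object] + [Top]
  take Top:  [Right object] + [Right object] + [Top Root Beta Right object] + [Top]
  take Root:  [Right object] + [Right object] + [Root Beta Right object]
  take Beta:  [Right object] + [Right object] + [Beta Right object]
  take Right:  [Right object] + [Right object] + [Right object]
  take object:  [object] + [object] + [object]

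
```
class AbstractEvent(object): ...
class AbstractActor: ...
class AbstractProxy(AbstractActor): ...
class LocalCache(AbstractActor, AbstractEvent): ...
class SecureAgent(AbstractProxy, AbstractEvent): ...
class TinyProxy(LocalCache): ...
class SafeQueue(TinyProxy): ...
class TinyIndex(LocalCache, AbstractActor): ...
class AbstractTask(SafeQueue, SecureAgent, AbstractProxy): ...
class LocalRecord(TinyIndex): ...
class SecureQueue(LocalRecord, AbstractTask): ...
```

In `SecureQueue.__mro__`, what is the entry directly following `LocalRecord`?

L[SecureQueue] = SecureQueue + merge(L[LocalRecord], L[AbstractTask], [LocalRecord AbstractTask])
  take LocalRecord:  [LocalRecord TinyIndex LocalCache AbstractActor AbstractEvent object] + [AbstractTask SafeQueue TinyProxy LocalCache SecureAgent AbstractProxy AbstractActor AbstractEvent object] + [LocalRecord AbstractTask]
  take TinyIndex:  [TinyIndex LocalCache AbstractActor AbstractEvent object] + [AbstractTask SafeQueue TinyProxy LocalCache SecureAgent AbstractProxy AbstractActor AbstractEvent object] + [AbstractTask]
  take AbstractTask:  [LocalCache AbstractActor AbstractEvent object] + [AbstractTask SafeQueue TinyProxy LocalCache SecureAgent AbstractProxy AbstractActor AbstractEvent object] + [AbstractTask]
  take SafeQueue:  [LocalCache AbstractActor AbstractEvent object] + [SafeQueue TinyProxy LocalCache SecureAgent AbstractProxy AbstractActor AbstractEvent object]
  take TinyProxy:  [LocalCache AbstractActor AbstractEvent object] + [TinyProxy LocalCache SecureAgent AbstractProxy AbstractActor AbstractEvent object]
  take LocalCache:  [LocalCache AbstractActor AbstractEvent object] + [LocalCache SecureAgent AbstractProxy AbstractActor AbstractEvent object]
  take SecureAgent:  [AbstractActor AbstractEvent object] + [SecureAgent AbstractProxy AbstractActor AbstractEvent object]
  take AbstractProxy:  [AbstractActor AbstractEvent object] + [AbstractProxy AbstractActor AbstractEvent object]
  take AbstractActor:  [AbstractActor AbstractEvent object] + [AbstractActor AbstractEvent object]
  take AbstractEvent:  [AbstractEvent object] + [AbstractEvent object]
  take object:  [object] + [object]
MRO: SecureQueue LocalRecord TinyIndex AbstractTask SafeQueue TinyProxy LocalCache SecureAgent AbstractProxy AbstractActor AbstractEvent object
LocalRecord is at position 1; next is TinyIndex.

TinyIndex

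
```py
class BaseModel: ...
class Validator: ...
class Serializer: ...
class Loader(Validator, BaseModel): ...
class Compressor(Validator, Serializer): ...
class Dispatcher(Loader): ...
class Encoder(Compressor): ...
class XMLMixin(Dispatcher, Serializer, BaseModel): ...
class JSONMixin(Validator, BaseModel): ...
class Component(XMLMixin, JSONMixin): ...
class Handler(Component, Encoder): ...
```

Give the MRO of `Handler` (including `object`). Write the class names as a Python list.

[Handler, Component, XMLMixin, Dispatcher, Loader, JSONMixin, Encoder, Compressor, Validator, Serializer, BaseModel, object]

L[Handler] = Handler + merge(L[Component], L[Encoder], [Component Encoder])
  take Component:  [Component XMLMixin Dispatcher Loader JSONMixin Validator Serializer BaseModel object] + [Encoder Compressor Validator Serializer object] + [Component Encoder]
  take XMLMixin:  [XMLMixin Dispatcher Loader JSONMixin Validator Serializer BaseModel object] + [Encoder Compressor Validator Serializer object] + [Encoder]
  take Dispatcher:  [Dispatcher Loader JSONMixin Validator Serializer BaseModel object] + [Encoder Compressor Validator Serializer object] + [Encoder]
  take Loader:  [Loader JSONMixin Validator Serializer BaseModel object] + [Encoder Compressor Validator Serializer object] + [Encoder]
  take JSONMixin:  [JSONMixin Validator Serializer BaseModel object] + [Encoder Compressor Validator Serializer object] + [Encoder]
  take Encoder:  [Validator Serializer BaseModel object] + [Encoder Compressor Validator Serializer object] + [Encoder]
  take Compressor:  [Validator Serializer BaseModel object] + [Compressor Validator Serializer object]
  take Validator:  [Validator Serializer BaseModel object] + [Validator Serializer object]
  take Serializer:  [Serializer BaseModel object] + [Serializer object]
  take BaseModel:  [BaseModel object] + [object]
  take object:  [object] + [object]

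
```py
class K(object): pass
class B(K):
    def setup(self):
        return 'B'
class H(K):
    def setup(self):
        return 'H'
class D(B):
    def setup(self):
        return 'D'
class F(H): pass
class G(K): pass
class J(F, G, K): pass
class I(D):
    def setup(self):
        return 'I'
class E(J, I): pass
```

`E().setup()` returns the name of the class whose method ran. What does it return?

H

L[E] = E + merge(L[J], L[I], [J I])
  take J:  [J F H G K object] + [I D B K object] + [J I]
  take F:  [F H G K object] + [I D B K object] + [I]
  take H:  [H G K object] + [I D B K object] + [I]
  take G:  [G K object] + [I D B K object] + [I]
  take I:  [K object] + [I D B K object] + [I]
  take D:  [K object] + [D B K object]
  take B:  [K object] + [B K object]
  take K:  [K object] + [K object]
  take object:  [object] + [object]
MRO: E J F H G I D B K object
setup is defined in: B, D, H, I. First along the MRO is H.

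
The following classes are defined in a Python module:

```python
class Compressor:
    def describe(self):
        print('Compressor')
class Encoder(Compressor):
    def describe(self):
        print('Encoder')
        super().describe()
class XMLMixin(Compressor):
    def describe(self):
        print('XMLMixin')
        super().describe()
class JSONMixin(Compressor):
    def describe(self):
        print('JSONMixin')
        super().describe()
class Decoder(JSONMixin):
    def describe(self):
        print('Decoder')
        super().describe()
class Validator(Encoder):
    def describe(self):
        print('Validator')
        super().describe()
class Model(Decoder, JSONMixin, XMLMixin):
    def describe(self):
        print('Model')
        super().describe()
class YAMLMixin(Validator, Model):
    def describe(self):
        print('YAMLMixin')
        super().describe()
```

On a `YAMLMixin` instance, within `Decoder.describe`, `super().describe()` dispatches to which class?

JSONMixin

L[YAMLMixin] = YAMLMixin + merge(L[Validator], L[Model], [Validator Model])
  take Validator:  [Validator Encoder Compressor object] + [Model Decoder JSONMixin XMLMixin Compressor object] + [Validator Model]
  take Encoder:  [Encoder Compressor object] + [Model Decoder JSONMixin XMLMixin Compressor object] + [Model]
  take Model:  [Compressor object] + [Model Decoder JSONMixin XMLMixin Compressor object] + [Model]
  take Decoder:  [Compressor object] + [Decoder JSONMixin XMLMixin Compressor object]
  take JSONMixin:  [Compressor object] + [JSONMixin XMLMixin Compressor object]
  take XMLMixin:  [Compressor object] + [XMLMixin Compressor object]
  take Compressor:  [Compressor object] + [Compressor object]
  take object:  [object] + [object]
MRO: YAMLMixin Validator Encoder Model Decoder JSONMixin XMLMixin Compressor object
super() in Decoder.describe on a YAMLMixin instance goes to the class after Decoder in YAMLMixin's MRO: JSONMixin.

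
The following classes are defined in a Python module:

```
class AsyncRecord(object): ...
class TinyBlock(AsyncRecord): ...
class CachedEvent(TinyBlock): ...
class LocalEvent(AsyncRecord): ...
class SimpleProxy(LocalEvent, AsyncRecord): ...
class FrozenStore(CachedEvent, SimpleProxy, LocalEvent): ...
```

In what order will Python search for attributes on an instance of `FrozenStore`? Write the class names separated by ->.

FrozenStore -> CachedEvent -> TinyBlock -> SimpleProxy -> LocalEvent -> AsyncRecord -> object

L[FrozenStore] = FrozenStore + merge(L[CachedEvent], L[SimpleProxy], L[LocalEvent], [CachedEvent SimpleProxy LocalEvent])
  take CachedEvent:  [CachedEvent TinyBlock AsyncRecord object] + [SimpleProxy LocalEvent AsyncRecord object] + [LocalEvent AsyncRecord object] + [CachedEvent SimpleProxy LocalEvent]
  take TinyBlock:  [TinyBlock AsyncRecord object] + [SimpleProxy LocalEvent AsyncRecord object] + [LocalEvent AsyncRecord object] + [SimpleProxy LocalEvent]
  take SimpleProxy:  [AsyncRecord object] + [SimpleProxy LocalEvent AsyncRecord object] + [LocalEvent AsyncRecord object] + [SimpleProxy LocalEvent]
  take LocalEvent:  [AsyncRecord object] + [LocalEvent AsyncRecord object] + [LocalEvent AsyncRecord object] + [LocalEvent]
  take AsyncRecord:  [AsyncRecord object] + [AsyncRecord object] + [AsyncRecord object]
  take object:  [object] + [object] + [object]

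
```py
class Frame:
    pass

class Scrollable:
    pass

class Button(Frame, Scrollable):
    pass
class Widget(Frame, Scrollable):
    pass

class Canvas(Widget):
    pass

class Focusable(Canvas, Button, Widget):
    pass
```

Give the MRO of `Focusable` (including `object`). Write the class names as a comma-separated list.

L[Focusable] = Focusable + merge(L[Canvas], L[Button], L[Widget], [Canvas Button Widget])
  take Canvas:  [Canvas Widget Frame Scrollable object] + [Button Frame Scrollable object] + [Widget Frame Scrollable object] + [Canvas Button Widget]
  take Button:  [Widget Frame Scrollable object] + [Button Frame Scrollable object] + [Widget Frame Scrollable object] + [Button Widget]
  take Widget:  [Widget Frame Scrollable object] + [Frame Scrollable object] + [Widget Frame Scrollable object] + [Widget]
  take Frame:  [Frame Scrollable object] + [Frame Scrollable object] + [Frame Scrollable object]
  take Scrollable:  [Scrollable object] + [Scrollable object] + [Scrollable object]
  take object:  [object] + [object] + [object]

Focusable, Canvas, Button, Widget, Frame, Scrollable, object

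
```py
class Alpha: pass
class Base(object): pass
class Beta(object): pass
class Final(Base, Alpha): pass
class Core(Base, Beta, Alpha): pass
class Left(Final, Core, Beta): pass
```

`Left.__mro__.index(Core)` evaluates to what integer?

2

L[Left] = Left + merge(L[Final], L[Core], L[Beta], [Final Core Beta])
  take Final:  [Final Base Alpha object] + [Core Base Beta Alpha object] + [Beta object] + [Final Core Beta]
  take Core:  [Base Alpha object] + [Core Base Beta Alpha object] + [Beta object] + [Core Beta]
  take Base:  [Base Alpha object] + [Base Beta Alpha object] + [Beta object] + [Beta]
  take Beta:  [Alpha object] + [Beta Alpha object] + [Beta object] + [Beta]
  take Alpha:  [Alpha object] + [Alpha object] + [object]
  take object:  [object] + [object] + [object]
MRO: Left Final Core Base Beta Alpha object
Core sits at index 2.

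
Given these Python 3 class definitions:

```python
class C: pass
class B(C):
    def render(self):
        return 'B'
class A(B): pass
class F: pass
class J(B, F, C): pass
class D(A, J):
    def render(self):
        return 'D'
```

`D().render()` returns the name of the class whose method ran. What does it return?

L[D] = D + merge(L[A], L[J], [A J])
  take A:  [A B C object] + [J B F C object] + [A J]
  take J:  [B C object] + [J B F C object] + [J]
  take B:  [B C object] + [B F C object]
  take F:  [C object] + [F C object]
  take C:  [C object] + [C object]
  take object:  [object] + [object]
MRO: D A J B F C object
render is defined in: B, D. First along the MRO is D.

D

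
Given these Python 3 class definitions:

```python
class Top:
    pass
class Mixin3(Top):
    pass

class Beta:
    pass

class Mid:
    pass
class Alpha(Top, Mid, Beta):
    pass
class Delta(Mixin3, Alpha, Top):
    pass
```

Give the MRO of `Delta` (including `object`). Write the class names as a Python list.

L[Delta] = Delta + merge(L[Mixin3], L[Alpha], L[Top], [Mixin3 Alpha Top])
  take Mixin3:  [Mixin3 Top object] + [Alpha Top Mid Beta object] + [Top object] + [Mixin3 Alpha Top]
  take Alpha:  [Top object] + [Alpha Top Mid Beta object] + [Top object] + [Alpha Top]
  take Top:  [Top object] + [Top Mid Beta object] + [Top object] + [Top]
  take Mid:  [object] + [Mid Beta object] + [object]
  take Beta:  [object] + [Beta object] + [object]
  take object:  [object] + [object] + [object]

[Delta, Mixin3, Alpha, Top, Mid, Beta, object]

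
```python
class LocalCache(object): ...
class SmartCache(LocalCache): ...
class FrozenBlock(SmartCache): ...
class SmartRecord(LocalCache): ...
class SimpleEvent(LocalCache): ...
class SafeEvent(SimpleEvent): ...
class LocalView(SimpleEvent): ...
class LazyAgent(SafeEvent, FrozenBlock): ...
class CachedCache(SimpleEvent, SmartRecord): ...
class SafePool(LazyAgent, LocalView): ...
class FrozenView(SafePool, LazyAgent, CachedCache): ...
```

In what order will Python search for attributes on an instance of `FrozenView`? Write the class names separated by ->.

L[FrozenView] = FrozenView + merge(L[SafePool], L[LazyAgent], L[CachedCache], [SafePool LazyAgent CachedCache])
  take SafePool:  [SafePool LazyAgent SafeEvent LocalView SimpleEvent FrozenBlock SmartCache LocalCache object] + [LazyAgent SafeEvent SimpleEvent FrozenBlock SmartCache LocalCache object] + [CachedCache SimpleEvent SmartRecord LocalCache object] + [SafePool LazyAgent CachedCache]
  take LazyAgent:  [LazyAgent SafeEvent LocalView SimpleEvent FrozenBlock SmartCache LocalCache object] + [LazyAgent SafeEvent SimpleEvent FrozenBlock SmartCache LocalCache object] + [CachedCache SimpleEvent SmartRecord LocalCache object] + [LazyAgent CachedCache]
  take SafeEvent:  [SafeEvent LocalView SimpleEvent FrozenBlock SmartCache LocalCache object] + [SafeEvent SimpleEvent FrozenBlock SmartCache LocalCache object] + [CachedCache SimpleEvent SmartRecord LocalCache object] + [CachedCache]
  take LocalView:  [LocalView SimpleEvent FrozenBlock SmartCache LocalCache object] + [SimpleEvent FrozenBlock SmartCache LocalCache object] + [CachedCache SimpleEvent SmartRecord LocalCache object] + [CachedCache]
  take CachedCache:  [SimpleEvent FrozenBlock SmartCache LocalCache object] + [SimpleEvent FrozenBlock SmartCache LocalCache object] + [CachedCache SimpleEvent SmartRecord LocalCache object] + [CachedCache]
  take SimpleEvent:  [SimpleEvent FrozenBlock SmartCache LocalCache object] + [SimpleEvent FrozenBlock SmartCache LocalCache object] + [SimpleEvent SmartRecord LocalCache object]
  take FrozenBlock:  [FrozenBlock SmartCache LocalCache object] + [FrozenBlock SmartCache LocalCache object] + [SmartRecord LocalCache object]
  take SmartCache:  [SmartCache LocalCache object] + [SmartCache LocalCache object] + [SmartRecord LocalCache object]
  take SmartRecord:  [LocalCache object] + [LocalCache object] + [SmartRecord LocalCache object]
  take LocalCache:  [LocalCache object] + [LocalCache object] + [LocalCache object]
  take object:  [object] + [object] + [object]

FrozenView -> SafePool -> LazyAgent -> SafeEvent -> LocalView -> CachedCache -> SimpleEvent -> FrozenBlock -> SmartCache -> SmartRecord -> LocalCache -> object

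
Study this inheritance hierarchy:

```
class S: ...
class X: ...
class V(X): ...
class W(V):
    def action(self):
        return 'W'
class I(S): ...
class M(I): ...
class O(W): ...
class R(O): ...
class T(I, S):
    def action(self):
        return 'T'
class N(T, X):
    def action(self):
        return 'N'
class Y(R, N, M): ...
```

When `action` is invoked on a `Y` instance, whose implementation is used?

L[Y] = Y + merge(L[R], L[N], L[M], [R N M])
  take R:  [R O W V X object] + [N T I S X object] + [M I S object] + [R N M]
  take O:  [O W V X object] + [N T I S X object] + [M I S object] + [N M]
  take W:  [W V X object] + [N T I S X object] + [M I S object] + [N M]
  take V:  [V X object] + [N T I S X object] + [M I S object] + [N M]
  take N:  [X object] + [N T I S X object] + [M I S object] + [N M]
  take T:  [X object] + [T I S X object] + [M I S object] + [M]
  take M:  [X object] + [I S X object] + [M I S object] + [M]
  take I:  [X object] + [I S X object] + [I S object]
  take S:  [X object] + [S X object] + [S object]
  take X:  [X object] + [X object] + [object]
  take object:  [object] + [object] + [object]
MRO: Y R O W V N T M I S X object
action is defined in: N, T, W. First along the MRO is W.

W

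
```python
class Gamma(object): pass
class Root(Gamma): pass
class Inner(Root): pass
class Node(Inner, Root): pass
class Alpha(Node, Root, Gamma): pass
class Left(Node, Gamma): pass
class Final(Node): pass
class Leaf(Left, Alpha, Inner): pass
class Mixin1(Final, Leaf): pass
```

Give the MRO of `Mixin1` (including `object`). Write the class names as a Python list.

[Mixin1, Final, Leaf, Left, Alpha, Node, Inner, Root, Gamma, object]

L[Mixin1] = Mixin1 + merge(L[Final], L[Leaf], [Final Leaf])
  take Final:  [Final Node Inner Root Gamma object] + [Leaf Left Alpha Node Inner Root Gamma object] + [Final Leaf]
  take Leaf:  [Node Inner Root Gamma object] + [Leaf Left Alpha Node Inner Root Gamma object] + [Leaf]
  take Left:  [Node Inner Root Gamma object] + [Left Alpha Node Inner Root Gamma object]
  take Alpha:  [Node Inner Root Gamma object] + [Alpha Node Inner Root Gamma object]
  take Node:  [Node Inner Root Gamma object] + [Node Inner Root Gamma object]
  take Inner:  [Inner Root Gamma object] + [Inner Root Gamma object]
  take Root:  [Root Gamma object] + [Root Gamma object]
  take Gamma:  [Gamma object] + [Gamma object]
  take object:  [object] + [object]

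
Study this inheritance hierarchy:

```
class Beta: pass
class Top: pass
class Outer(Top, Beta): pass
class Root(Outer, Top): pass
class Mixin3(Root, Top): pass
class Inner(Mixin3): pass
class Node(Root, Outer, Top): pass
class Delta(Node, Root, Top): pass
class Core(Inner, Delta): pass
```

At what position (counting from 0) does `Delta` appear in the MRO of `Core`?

L[Core] = Core + merge(L[Inner], L[Delta], [Inner Delta])
  take Inner:  [Inner Mixin3 Root Outer Top Beta object] + [Delta Node Root Outer Top Beta object] + [Inner Delta]
  take Mixin3:  [Mixin3 Root Outer Top Beta object] + [Delta Node Root Outer Top Beta object] + [Delta]
  take Delta:  [Root Outer Top Beta object] + [Delta Node Root Outer Top Beta object] + [Delta]
  take Node:  [Root Outer Top Beta object] + [Node Root Outer Top Beta object]
  take Root:  [Root Outer Top Beta object] + [Root Outer Top Beta object]
  take Outer:  [Outer Top Beta object] + [Outer Top Beta object]
  take Top:  [Top Beta object] + [Top Beta object]
  take Beta:  [Beta object] + [Beta object]
  take object:  [object] + [object]
MRO: Core Inner Mixin3 Delta Node Root Outer Top Beta object
Delta sits at index 3.

3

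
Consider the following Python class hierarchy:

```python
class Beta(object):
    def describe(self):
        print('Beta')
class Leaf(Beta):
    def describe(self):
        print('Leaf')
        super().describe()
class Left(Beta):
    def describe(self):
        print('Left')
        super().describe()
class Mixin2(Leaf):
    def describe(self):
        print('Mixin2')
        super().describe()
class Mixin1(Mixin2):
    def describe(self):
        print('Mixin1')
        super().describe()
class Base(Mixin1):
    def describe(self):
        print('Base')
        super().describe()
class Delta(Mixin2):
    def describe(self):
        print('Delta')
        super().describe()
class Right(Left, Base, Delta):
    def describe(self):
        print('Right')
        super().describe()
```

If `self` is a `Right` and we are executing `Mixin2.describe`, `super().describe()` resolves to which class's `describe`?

Leaf

L[Right] = Right + merge(L[Left], L[Base], L[Delta], [Left Base Delta])
  take Left:  [Left Beta object] + [Base Mixin1 Mixin2 Leaf Beta object] + [Delta Mixin2 Leaf Beta object] + [Left Base Delta]
  take Base:  [Beta object] + [Base Mixin1 Mixin2 Leaf Beta object] + [Delta Mixin2 Leaf Beta object] + [Base Delta]
  take Mixin1:  [Beta object] + [Mixin1 Mixin2 Leaf Beta object] + [Delta Mixin2 Leaf Beta object] + [Delta]
  take Delta:  [Beta object] + [Mixin2 Leaf Beta object] + [Delta Mixin2 Leaf Beta object] + [Delta]
  take Mixin2:  [Beta object] + [Mixin2 Leaf Beta object] + [Mixin2 Leaf Beta object]
  take Leaf:  [Beta object] + [Leaf Beta object] + [Leaf Beta object]
  take Beta:  [Beta object] + [Beta object] + [Beta object]
  take object:  [object] + [object] + [object]
MRO: Right Left Base Mixin1 Delta Mixin2 Leaf Beta object
super() in Mixin2.describe on a Right instance goes to the class after Mixin2 in Right's MRO: Leaf.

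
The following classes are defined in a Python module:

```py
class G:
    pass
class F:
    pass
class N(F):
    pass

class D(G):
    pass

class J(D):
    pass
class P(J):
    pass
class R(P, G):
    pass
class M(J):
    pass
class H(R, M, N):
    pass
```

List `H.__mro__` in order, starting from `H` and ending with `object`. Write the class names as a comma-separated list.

H, R, P, M, J, D, G, N, F, object

L[H] = H + merge(L[R], L[M], L[N], [R M N])
  take R:  [R P J D G object] + [M J D G object] + [N F object] + [R M N]
  take P:  [P J D G object] + [M J D G object] + [N F object] + [M N]
  take M:  [J D G object] + [M J D G object] + [N F object] + [M N]
  take J:  [J D G object] + [J D G object] + [N F object] + [N]
  take D:  [D G object] + [D G object] + [N F object] + [N]
  take G:  [G object] + [G object] + [N F object] + [N]
  take N:  [object] + [object] + [N F object] + [N]
  take F:  [object] + [object] + [F object]
  take object:  [object] + [object] + [object]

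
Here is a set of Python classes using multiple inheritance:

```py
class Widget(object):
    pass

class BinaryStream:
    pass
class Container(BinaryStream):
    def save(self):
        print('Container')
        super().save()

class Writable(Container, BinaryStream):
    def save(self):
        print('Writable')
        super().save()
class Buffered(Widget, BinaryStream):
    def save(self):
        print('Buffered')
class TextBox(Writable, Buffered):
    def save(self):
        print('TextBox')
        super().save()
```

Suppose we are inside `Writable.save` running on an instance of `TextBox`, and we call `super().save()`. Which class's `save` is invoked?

L[TextBox] = TextBox + merge(L[Writable], L[Buffered], [Writable Buffered])
  take Writable:  [Writable Container BinaryStream object] + [Buffered Widget BinaryStream object] + [Writable Buffered]
  take Container:  [Container BinaryStream object] + [Buffered Widget BinaryStream object] + [Buffered]
  take Buffered:  [BinaryStream object] + [Buffered Widget BinaryStream object] + [Buffered]
  take Widget:  [BinaryStream object] + [Widget BinaryStream object]
  take BinaryStream:  [BinaryStream object] + [BinaryStream object]
  take object:  [object] + [object]
MRO: TextBox Writable Container Buffered Widget BinaryStream object
super() in Writable.save on a TextBox instance goes to the class after Writable in TextBox's MRO: Container.

Container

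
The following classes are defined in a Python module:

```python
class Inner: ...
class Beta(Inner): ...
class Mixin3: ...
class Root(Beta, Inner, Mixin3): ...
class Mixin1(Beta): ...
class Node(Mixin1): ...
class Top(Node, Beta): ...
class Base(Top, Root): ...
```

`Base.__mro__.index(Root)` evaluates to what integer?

L[Base] = Base + merge(L[Top], L[Root], [Top Root])
  take Top:  [Top Node Mixin1 Beta Inner object] + [Root Beta Inner Mixin3 object] + [Top Root]
  take Node:  [Node Mixin1 Beta Inner object] + [Root Beta Inner Mixin3 object] + [Root]
  take Mixin1:  [Mixin1 Beta Inner object] + [Root Beta Inner Mixin3 object] + [Root]
  take Root:  [Beta Inner object] + [Root Beta Inner Mixin3 object] + [Root]
  take Beta:  [Beta Inner object] + [Beta Inner Mixin3 object]
  take Inner:  [Inner object] + [Inner Mixin3 object]
  take Mixin3:  [object] + [Mixin3 object]
  take object:  [object] + [object]
MRO: Base Top Node Mixin1 Root Beta Inner Mixin3 object
Root sits at index 4.

4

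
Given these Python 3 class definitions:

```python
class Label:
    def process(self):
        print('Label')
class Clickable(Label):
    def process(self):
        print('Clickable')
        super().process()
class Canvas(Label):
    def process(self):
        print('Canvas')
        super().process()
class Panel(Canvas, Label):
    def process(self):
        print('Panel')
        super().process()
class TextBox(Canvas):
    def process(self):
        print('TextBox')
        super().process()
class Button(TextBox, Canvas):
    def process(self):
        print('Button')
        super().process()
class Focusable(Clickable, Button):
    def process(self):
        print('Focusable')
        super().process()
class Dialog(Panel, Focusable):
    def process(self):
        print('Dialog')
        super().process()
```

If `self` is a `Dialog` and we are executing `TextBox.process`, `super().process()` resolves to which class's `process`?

L[Dialog] = Dialog + merge(L[Panel], L[Focusable], [Panel Focusable])
  take Panel:  [Panel Canvas Label object] + [Focusable Clickable Button TextBox Canvas Label object] + [Panel Focusable]
  take Focusable:  [Canvas Label object] + [Focusable Clickable Button TextBox Canvas Label object] + [Focusable]
  take Clickable:  [Canvas Label object] + [Clickable Button TextBox Canvas Label object]
  take Button:  [Canvas Label object] + [Button TextBox Canvas Label object]
  take TextBox:  [Canvas Label object] + [TextBox Canvas Label object]
  take Canvas:  [Canvas Label object] + [Canvas Label object]
  take Label:  [Label object] + [Label object]
  take object:  [object] + [object]
MRO: Dialog Panel Focusable Clickable Button TextBox Canvas Label object
super() in TextBox.process on a Dialog instance goes to the class after TextBox in Dialog's MRO: Canvas.

Canvas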